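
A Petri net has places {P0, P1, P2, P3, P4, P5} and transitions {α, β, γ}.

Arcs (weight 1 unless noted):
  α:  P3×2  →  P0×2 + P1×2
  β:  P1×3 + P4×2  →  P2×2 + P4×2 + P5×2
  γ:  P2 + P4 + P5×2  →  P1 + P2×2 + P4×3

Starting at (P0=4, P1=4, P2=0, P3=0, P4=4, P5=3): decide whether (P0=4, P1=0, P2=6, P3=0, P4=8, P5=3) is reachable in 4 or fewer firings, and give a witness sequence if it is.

step 1: fire β:  (P0=4, P1=4, P2=0, P3=0, P4=4, P5=3) → (P0=4, P1=1, P2=2, P3=0, P4=4, P5=5)
step 2: fire γ:  (P0=4, P1=1, P2=2, P3=0, P4=4, P5=5) → (P0=4, P1=2, P2=3, P3=0, P4=6, P5=3)
step 3: fire γ:  (P0=4, P1=2, P2=3, P3=0, P4=6, P5=3) → (P0=4, P1=3, P2=4, P3=0, P4=8, P5=1)
step 4: fire β:  (P0=4, P1=3, P2=4, P3=0, P4=8, P5=1) → (P0=4, P1=0, P2=6, P3=0, P4=8, P5=3)

YES — reachable via ⟨β, γ, γ, β⟩ (4 firings)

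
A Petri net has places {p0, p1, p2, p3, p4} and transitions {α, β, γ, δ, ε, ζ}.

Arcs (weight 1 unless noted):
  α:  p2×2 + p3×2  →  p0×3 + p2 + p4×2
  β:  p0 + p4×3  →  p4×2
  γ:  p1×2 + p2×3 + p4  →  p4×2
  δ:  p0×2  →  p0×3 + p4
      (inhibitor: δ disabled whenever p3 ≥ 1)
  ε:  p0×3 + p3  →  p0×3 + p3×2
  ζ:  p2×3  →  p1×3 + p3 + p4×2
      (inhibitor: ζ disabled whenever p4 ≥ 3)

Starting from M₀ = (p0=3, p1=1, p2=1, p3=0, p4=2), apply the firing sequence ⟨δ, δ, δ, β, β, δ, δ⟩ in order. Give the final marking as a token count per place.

(p0=6, p1=1, p2=1, p3=0, p4=5)

step 1: fire δ:  (p0=3, p1=1, p2=1, p3=0, p4=2) → (p0=4, p1=1, p2=1, p3=0, p4=3)
step 2: fire δ:  (p0=4, p1=1, p2=1, p3=0, p4=3) → (p0=5, p1=1, p2=1, p3=0, p4=4)
step 3: fire δ:  (p0=5, p1=1, p2=1, p3=0, p4=4) → (p0=6, p1=1, p2=1, p3=0, p4=5)
step 4: fire β:  (p0=6, p1=1, p2=1, p3=0, p4=5) → (p0=5, p1=1, p2=1, p3=0, p4=4)
step 5: fire β:  (p0=5, p1=1, p2=1, p3=0, p4=4) → (p0=4, p1=1, p2=1, p3=0, p4=3)
step 6: fire δ:  (p0=4, p1=1, p2=1, p3=0, p4=3) → (p0=5, p1=1, p2=1, p3=0, p4=4)
step 7: fire δ:  (p0=5, p1=1, p2=1, p3=0, p4=4) → (p0=6, p1=1, p2=1, p3=0, p4=5)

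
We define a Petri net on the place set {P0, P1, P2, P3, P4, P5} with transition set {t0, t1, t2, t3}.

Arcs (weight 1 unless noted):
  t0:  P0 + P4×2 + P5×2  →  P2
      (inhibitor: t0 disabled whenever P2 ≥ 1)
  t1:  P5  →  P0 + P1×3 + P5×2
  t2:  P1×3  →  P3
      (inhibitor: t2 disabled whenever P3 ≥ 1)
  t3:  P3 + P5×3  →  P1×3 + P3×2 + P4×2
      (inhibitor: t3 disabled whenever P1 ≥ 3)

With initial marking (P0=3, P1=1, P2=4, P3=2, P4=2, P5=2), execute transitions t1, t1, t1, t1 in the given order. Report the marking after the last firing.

(P0=7, P1=13, P2=4, P3=2, P4=2, P5=6)

step 1: fire t1:  (P0=3, P1=1, P2=4, P3=2, P4=2, P5=2) → (P0=4, P1=4, P2=4, P3=2, P4=2, P5=3)
step 2: fire t1:  (P0=4, P1=4, P2=4, P3=2, P4=2, P5=3) → (P0=5, P1=7, P2=4, P3=2, P4=2, P5=4)
step 3: fire t1:  (P0=5, P1=7, P2=4, P3=2, P4=2, P5=4) → (P0=6, P1=10, P2=4, P3=2, P4=2, P5=5)
step 4: fire t1:  (P0=6, P1=10, P2=4, P3=2, P4=2, P5=5) → (P0=7, P1=13, P2=4, P3=2, P4=2, P5=6)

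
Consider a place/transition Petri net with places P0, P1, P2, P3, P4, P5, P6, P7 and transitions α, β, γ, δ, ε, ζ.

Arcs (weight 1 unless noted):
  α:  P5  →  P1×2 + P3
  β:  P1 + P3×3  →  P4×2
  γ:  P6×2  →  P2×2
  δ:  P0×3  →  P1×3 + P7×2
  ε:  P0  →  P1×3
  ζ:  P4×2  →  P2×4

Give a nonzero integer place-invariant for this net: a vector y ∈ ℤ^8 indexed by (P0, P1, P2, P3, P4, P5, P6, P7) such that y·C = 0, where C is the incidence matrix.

Incidence matrix C (rows=places, cols=transitions):
        α    β    γ    δ    ε    ζ
   P0   0    0    0   -3   -1    0
   P1   2   -1    0    3    3    0
   P2   0    0    2    0    0    4
   P3   1   -3    0    0    0    0
   P4   0    2    0    0    0   -2
   P5  -1    0    0    0    0    0
   P6   0    0   -2    0    0    0
   P7   0    0    0    2    0    0

Candidate y = [0, 0, 3, 4, 6, 4, 3, 0]; check y·C column-wise:
  col α: 0·2 + 3·0 + 4·1 + 6·0 + 4·-1 + 3·0 = 0
  col β: 0·-1 + 3·0 + 4·-3 + 6·2 + 4·0 + 3·0 = 0
  col γ: 3·2 + 4·0 + 6·0 + 4·0 + 3·-2 = 0
  col δ: 0·-3 + 0·3 + 3·0 + 4·0 + 6·0 + 4·0 + 3·0 + 0·2 = 0
  col ε: 0·-1 + 0·3 + 3·0 + 4·0 + 6·0 + 4·0 + 3·0 = 0
  col ζ: 3·4 + 4·0 + 6·-2 + 4·0 + 3·0 = 0

y = (P0:0, P1:0, P2:3, P3:4, P4:6, P5:4, P6:3, P7:0)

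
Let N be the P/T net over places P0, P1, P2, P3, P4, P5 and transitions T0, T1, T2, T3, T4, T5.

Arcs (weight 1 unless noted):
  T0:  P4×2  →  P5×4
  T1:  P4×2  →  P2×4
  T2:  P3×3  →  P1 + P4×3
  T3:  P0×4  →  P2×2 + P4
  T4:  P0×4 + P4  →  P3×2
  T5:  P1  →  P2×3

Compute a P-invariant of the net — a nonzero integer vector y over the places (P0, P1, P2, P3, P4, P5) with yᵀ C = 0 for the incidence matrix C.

y = (P0:1, P1:3, P2:1, P3:3, P4:2, P5:1)

Incidence matrix C (rows=places, cols=transitions):
       T0   T1   T2   T3   T4   T5
   P0   0    0    0   -4   -4    0
   P1   0    0    1    0    0   -1
   P2   0    4    0    2    0    3
   P3   0    0   -3    0    2    0
   P4  -2   -2    3    1   -1    0
   P5   4    0    0    0    0    0

Candidate y = [1, 3, 1, 3, 2, 1]; check y·C column-wise:
  col T0: 1·0 + 3·0 + 1·0 + 3·0 + 2·-2 + 1·4 = 0
  col T1: 1·0 + 3·0 + 1·4 + 3·0 + 2·-2 + 1·0 = 0
  col T2: 1·0 + 3·1 + 1·0 + 3·-3 + 2·3 + 1·0 = 0
  col T3: 1·-4 + 3·0 + 1·2 + 3·0 + 2·1 + 1·0 = 0
  col T4: 1·-4 + 3·0 + 1·0 + 3·2 + 2·-1 + 1·0 = 0
  col T5: 1·0 + 3·-1 + 1·3 + 3·0 + 2·0 + 1·0 = 0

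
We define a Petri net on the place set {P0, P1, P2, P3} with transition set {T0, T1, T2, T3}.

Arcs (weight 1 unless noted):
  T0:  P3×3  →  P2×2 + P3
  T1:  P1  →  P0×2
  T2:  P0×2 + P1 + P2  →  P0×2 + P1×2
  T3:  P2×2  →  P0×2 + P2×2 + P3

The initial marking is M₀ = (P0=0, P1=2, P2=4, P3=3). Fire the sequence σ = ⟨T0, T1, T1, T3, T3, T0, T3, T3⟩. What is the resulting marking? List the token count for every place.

(P0=12, P1=0, P2=8, P3=3)

step 1: fire T0:  (P0=0, P1=2, P2=4, P3=3) → (P0=0, P1=2, P2=6, P3=1)
step 2: fire T1:  (P0=0, P1=2, P2=6, P3=1) → (P0=2, P1=1, P2=6, P3=1)
step 3: fire T1:  (P0=2, P1=1, P2=6, P3=1) → (P0=4, P1=0, P2=6, P3=1)
step 4: fire T3:  (P0=4, P1=0, P2=6, P3=1) → (P0=6, P1=0, P2=6, P3=2)
step 5: fire T3:  (P0=6, P1=0, P2=6, P3=2) → (P0=8, P1=0, P2=6, P3=3)
step 6: fire T0:  (P0=8, P1=0, P2=6, P3=3) → (P0=8, P1=0, P2=8, P3=1)
step 7: fire T3:  (P0=8, P1=0, P2=8, P3=1) → (P0=10, P1=0, P2=8, P3=2)
step 8: fire T3:  (P0=10, P1=0, P2=8, P3=2) → (P0=12, P1=0, P2=8, P3=3)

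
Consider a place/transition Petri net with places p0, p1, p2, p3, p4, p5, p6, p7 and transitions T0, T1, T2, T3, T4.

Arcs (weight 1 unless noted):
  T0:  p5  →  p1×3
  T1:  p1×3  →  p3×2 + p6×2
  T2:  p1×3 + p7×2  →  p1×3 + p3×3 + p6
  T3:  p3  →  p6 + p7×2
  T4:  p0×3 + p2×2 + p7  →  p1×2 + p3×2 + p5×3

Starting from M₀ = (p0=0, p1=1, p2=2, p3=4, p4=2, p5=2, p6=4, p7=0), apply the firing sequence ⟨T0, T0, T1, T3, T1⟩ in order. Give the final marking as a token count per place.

step 1: fire T0:  (p0=0, p1=1, p2=2, p3=4, p4=2, p5=2, p6=4, p7=0) → (p0=0, p1=4, p2=2, p3=4, p4=2, p5=1, p6=4, p7=0)
step 2: fire T0:  (p0=0, p1=4, p2=2, p3=4, p4=2, p5=1, p6=4, p7=0) → (p0=0, p1=7, p2=2, p3=4, p4=2, p5=0, p6=4, p7=0)
step 3: fire T1:  (p0=0, p1=7, p2=2, p3=4, p4=2, p5=0, p6=4, p7=0) → (p0=0, p1=4, p2=2, p3=6, p4=2, p5=0, p6=6, p7=0)
step 4: fire T3:  (p0=0, p1=4, p2=2, p3=6, p4=2, p5=0, p6=6, p7=0) → (p0=0, p1=4, p2=2, p3=5, p4=2, p5=0, p6=7, p7=2)
step 5: fire T1:  (p0=0, p1=4, p2=2, p3=5, p4=2, p5=0, p6=7, p7=2) → (p0=0, p1=1, p2=2, p3=7, p4=2, p5=0, p6=9, p7=2)

(p0=0, p1=1, p2=2, p3=7, p4=2, p5=0, p6=9, p7=2)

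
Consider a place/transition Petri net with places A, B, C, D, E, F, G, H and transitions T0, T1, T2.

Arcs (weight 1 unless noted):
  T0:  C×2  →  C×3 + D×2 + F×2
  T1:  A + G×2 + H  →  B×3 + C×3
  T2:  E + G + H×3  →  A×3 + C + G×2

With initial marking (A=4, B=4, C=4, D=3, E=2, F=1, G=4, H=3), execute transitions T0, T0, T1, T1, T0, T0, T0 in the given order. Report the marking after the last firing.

(A=2, B=10, C=15, D=13, E=2, F=11, G=0, H=1)

step 1: fire T0:  (A=4, B=4, C=4, D=3, E=2, F=1, G=4, H=3) → (A=4, B=4, C=5, D=5, E=2, F=3, G=4, H=3)
step 2: fire T0:  (A=4, B=4, C=5, D=5, E=2, F=3, G=4, H=3) → (A=4, B=4, C=6, D=7, E=2, F=5, G=4, H=3)
step 3: fire T1:  (A=4, B=4, C=6, D=7, E=2, F=5, G=4, H=3) → (A=3, B=7, C=9, D=7, E=2, F=5, G=2, H=2)
step 4: fire T1:  (A=3, B=7, C=9, D=7, E=2, F=5, G=2, H=2) → (A=2, B=10, C=12, D=7, E=2, F=5, G=0, H=1)
step 5: fire T0:  (A=2, B=10, C=12, D=7, E=2, F=5, G=0, H=1) → (A=2, B=10, C=13, D=9, E=2, F=7, G=0, H=1)
step 6: fire T0:  (A=2, B=10, C=13, D=9, E=2, F=7, G=0, H=1) → (A=2, B=10, C=14, D=11, E=2, F=9, G=0, H=1)
step 7: fire T0:  (A=2, B=10, C=14, D=11, E=2, F=9, G=0, H=1) → (A=2, B=10, C=15, D=13, E=2, F=11, G=0, H=1)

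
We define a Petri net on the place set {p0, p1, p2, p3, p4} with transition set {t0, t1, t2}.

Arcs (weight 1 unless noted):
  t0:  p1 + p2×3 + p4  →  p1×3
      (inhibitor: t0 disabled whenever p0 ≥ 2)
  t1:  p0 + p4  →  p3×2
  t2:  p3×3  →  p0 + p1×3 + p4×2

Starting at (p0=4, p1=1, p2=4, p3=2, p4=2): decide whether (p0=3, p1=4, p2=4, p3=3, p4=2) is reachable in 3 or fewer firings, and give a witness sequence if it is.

step 1: fire t1:  (p0=4, p1=1, p2=4, p3=2, p4=2) → (p0=3, p1=1, p2=4, p3=4, p4=1)
step 2: fire t1:  (p0=3, p1=1, p2=4, p3=4, p4=1) → (p0=2, p1=1, p2=4, p3=6, p4=0)
step 3: fire t2:  (p0=2, p1=1, p2=4, p3=6, p4=0) → (p0=3, p1=4, p2=4, p3=3, p4=2)

YES — reachable via ⟨t1, t1, t2⟩ (3 firings)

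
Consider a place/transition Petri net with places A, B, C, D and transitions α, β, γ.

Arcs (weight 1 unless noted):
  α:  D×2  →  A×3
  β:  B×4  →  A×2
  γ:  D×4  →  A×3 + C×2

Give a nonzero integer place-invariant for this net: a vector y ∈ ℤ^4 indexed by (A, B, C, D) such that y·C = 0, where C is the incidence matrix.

Incidence matrix C (rows=places, cols=transitions):
        α    β    γ
    A   3    2    3
    B   0   -4    0
    C   0    0    2
    D  -2    0   -4

Candidate y = [2, 1, 3, 3]; check y·C column-wise:
  col α: 2·3 + 1·0 + 3·0 + 3·-2 = 0
  col β: 2·2 + 1·-4 + 3·0 + 3·0 = 0
  col γ: 2·3 + 1·0 + 3·2 + 3·-4 = 0

y = (A:2, B:1, C:3, D:3)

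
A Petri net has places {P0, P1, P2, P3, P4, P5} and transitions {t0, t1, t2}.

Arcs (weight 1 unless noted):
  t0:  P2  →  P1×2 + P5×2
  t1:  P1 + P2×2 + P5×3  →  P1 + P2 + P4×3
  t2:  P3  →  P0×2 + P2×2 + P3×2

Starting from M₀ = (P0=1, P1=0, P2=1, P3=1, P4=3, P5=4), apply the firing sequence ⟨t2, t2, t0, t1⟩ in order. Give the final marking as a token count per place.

step 1: fire t2:  (P0=1, P1=0, P2=1, P3=1, P4=3, P5=4) → (P0=3, P1=0, P2=3, P3=2, P4=3, P5=4)
step 2: fire t2:  (P0=3, P1=0, P2=3, P3=2, P4=3, P5=4) → (P0=5, P1=0, P2=5, P3=3, P4=3, P5=4)
step 3: fire t0:  (P0=5, P1=0, P2=5, P3=3, P4=3, P5=4) → (P0=5, P1=2, P2=4, P3=3, P4=3, P5=6)
step 4: fire t1:  (P0=5, P1=2, P2=4, P3=3, P4=3, P5=6) → (P0=5, P1=2, P2=3, P3=3, P4=6, P5=3)

(P0=5, P1=2, P2=3, P3=3, P4=6, P5=3)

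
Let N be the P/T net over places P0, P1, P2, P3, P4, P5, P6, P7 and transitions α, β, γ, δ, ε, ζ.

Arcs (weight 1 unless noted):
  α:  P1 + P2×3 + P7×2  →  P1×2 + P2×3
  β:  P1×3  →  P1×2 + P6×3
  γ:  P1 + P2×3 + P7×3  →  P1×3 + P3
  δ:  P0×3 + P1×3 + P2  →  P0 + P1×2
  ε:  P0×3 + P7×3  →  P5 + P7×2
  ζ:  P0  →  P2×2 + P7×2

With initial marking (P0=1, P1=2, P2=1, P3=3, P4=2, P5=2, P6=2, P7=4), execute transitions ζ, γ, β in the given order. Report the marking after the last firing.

step 1: fire ζ:  (P0=1, P1=2, P2=1, P3=3, P4=2, P5=2, P6=2, P7=4) → (P0=0, P1=2, P2=3, P3=3, P4=2, P5=2, P6=2, P7=6)
step 2: fire γ:  (P0=0, P1=2, P2=3, P3=3, P4=2, P5=2, P6=2, P7=6) → (P0=0, P1=4, P2=0, P3=4, P4=2, P5=2, P6=2, P7=3)
step 3: fire β:  (P0=0, P1=4, P2=0, P3=4, P4=2, P5=2, P6=2, P7=3) → (P0=0, P1=3, P2=0, P3=4, P4=2, P5=2, P6=5, P7=3)

(P0=0, P1=3, P2=0, P3=4, P4=2, P5=2, P6=5, P7=3)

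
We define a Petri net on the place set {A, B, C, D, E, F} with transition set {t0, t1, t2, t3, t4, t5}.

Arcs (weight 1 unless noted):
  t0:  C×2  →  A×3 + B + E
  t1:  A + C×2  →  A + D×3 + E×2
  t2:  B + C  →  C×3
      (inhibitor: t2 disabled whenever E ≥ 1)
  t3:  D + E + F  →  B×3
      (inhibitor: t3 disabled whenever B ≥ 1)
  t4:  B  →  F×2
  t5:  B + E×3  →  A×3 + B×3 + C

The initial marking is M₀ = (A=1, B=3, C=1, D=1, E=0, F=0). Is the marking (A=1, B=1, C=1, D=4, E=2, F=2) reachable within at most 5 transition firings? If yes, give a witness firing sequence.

YES — reachable via ⟨t2, t1, t4⟩ (3 firings)

step 1: fire t2:  (A=1, B=3, C=1, D=1, E=0, F=0) → (A=1, B=2, C=3, D=1, E=0, F=0)
step 2: fire t1:  (A=1, B=2, C=3, D=1, E=0, F=0) → (A=1, B=2, C=1, D=4, E=2, F=0)
step 3: fire t4:  (A=1, B=2, C=1, D=4, E=2, F=0) → (A=1, B=1, C=1, D=4, E=2, F=2)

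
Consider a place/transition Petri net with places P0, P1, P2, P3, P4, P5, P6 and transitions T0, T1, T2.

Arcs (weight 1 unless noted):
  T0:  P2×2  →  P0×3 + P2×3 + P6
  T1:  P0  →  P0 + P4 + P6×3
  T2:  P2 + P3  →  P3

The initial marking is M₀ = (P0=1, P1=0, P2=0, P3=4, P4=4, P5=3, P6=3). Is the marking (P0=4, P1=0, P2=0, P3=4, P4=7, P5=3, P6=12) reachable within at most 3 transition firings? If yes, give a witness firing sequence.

depth 0: 1 marking
depth 1: 2 markings reached so far
depth 2: 3 markings reached so far
depth 3: 4 markings reached so far
target is not among the 4 markings reachable within 3 steps

NO — not reachable within 3 firings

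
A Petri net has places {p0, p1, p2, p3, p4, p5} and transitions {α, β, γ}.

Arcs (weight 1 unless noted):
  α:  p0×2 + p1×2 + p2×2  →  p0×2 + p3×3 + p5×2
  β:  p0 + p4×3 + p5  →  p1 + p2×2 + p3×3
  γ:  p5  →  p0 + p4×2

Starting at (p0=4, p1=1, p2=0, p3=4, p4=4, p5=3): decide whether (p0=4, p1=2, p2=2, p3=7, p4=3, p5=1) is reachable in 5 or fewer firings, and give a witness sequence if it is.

YES — reachable via ⟨β, γ⟩ (2 firings)

step 1: fire β:  (p0=4, p1=1, p2=0, p3=4, p4=4, p5=3) → (p0=3, p1=2, p2=2, p3=7, p4=1, p5=2)
step 2: fire γ:  (p0=3, p1=2, p2=2, p3=7, p4=1, p5=2) → (p0=4, p1=2, p2=2, p3=7, p4=3, p5=1)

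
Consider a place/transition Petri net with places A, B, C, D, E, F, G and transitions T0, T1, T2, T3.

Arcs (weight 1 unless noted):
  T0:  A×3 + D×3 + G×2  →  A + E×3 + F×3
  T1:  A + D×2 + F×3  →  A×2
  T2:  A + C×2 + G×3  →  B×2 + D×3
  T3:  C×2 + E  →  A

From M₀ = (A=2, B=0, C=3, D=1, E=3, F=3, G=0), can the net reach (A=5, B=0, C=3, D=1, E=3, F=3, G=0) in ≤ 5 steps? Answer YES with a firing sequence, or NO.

NO — not reachable within 5 firings

depth 0: 1 marking
depth 1: 2 markings reached so far
depth 2: 2 markings reached so far
(frontier empty at depth 2; search complete)
target is not among the 2 markings reachable within 5 steps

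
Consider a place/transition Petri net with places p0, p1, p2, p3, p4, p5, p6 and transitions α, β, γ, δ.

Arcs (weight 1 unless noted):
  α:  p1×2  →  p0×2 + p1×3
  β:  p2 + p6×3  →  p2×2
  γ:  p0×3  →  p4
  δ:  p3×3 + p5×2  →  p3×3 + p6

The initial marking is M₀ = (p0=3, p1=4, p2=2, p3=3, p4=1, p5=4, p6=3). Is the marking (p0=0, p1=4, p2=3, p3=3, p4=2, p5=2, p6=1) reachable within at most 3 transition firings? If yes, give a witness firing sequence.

YES — reachable via ⟨β, γ, δ⟩ (3 firings)

step 1: fire β:  (p0=3, p1=4, p2=2, p3=3, p4=1, p5=4, p6=3) → (p0=3, p1=4, p2=3, p3=3, p4=1, p5=4, p6=0)
step 2: fire γ:  (p0=3, p1=4, p2=3, p3=3, p4=1, p5=4, p6=0) → (p0=0, p1=4, p2=3, p3=3, p4=2, p5=4, p6=0)
step 3: fire δ:  (p0=0, p1=4, p2=3, p3=3, p4=2, p5=4, p6=0) → (p0=0, p1=4, p2=3, p3=3, p4=2, p5=2, p6=1)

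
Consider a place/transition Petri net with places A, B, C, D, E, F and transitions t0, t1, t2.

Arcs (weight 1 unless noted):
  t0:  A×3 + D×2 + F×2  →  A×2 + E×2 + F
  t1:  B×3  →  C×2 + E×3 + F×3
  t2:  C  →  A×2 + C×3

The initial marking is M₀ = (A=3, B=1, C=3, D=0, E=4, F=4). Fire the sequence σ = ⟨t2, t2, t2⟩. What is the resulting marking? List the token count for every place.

(A=9, B=1, C=9, D=0, E=4, F=4)

step 1: fire t2:  (A=3, B=1, C=3, D=0, E=4, F=4) → (A=5, B=1, C=5, D=0, E=4, F=4)
step 2: fire t2:  (A=5, B=1, C=5, D=0, E=4, F=4) → (A=7, B=1, C=7, D=0, E=4, F=4)
step 3: fire t2:  (A=7, B=1, C=7, D=0, E=4, F=4) → (A=9, B=1, C=9, D=0, E=4, F=4)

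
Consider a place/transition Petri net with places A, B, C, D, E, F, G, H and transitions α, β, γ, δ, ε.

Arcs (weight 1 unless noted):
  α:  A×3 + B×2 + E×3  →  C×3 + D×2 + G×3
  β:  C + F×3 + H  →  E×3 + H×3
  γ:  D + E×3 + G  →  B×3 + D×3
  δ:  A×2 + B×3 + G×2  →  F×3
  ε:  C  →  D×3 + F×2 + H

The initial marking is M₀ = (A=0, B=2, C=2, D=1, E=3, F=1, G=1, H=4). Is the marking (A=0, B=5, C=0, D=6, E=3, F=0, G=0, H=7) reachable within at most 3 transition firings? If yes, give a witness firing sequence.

step 1: fire γ:  (A=0, B=2, C=2, D=1, E=3, F=1, G=1, H=4) → (A=0, B=5, C=2, D=3, E=0, F=1, G=0, H=4)
step 2: fire ε:  (A=0, B=5, C=2, D=3, E=0, F=1, G=0, H=4) → (A=0, B=5, C=1, D=6, E=0, F=3, G=0, H=5)
step 3: fire β:  (A=0, B=5, C=1, D=6, E=0, F=3, G=0, H=5) → (A=0, B=5, C=0, D=6, E=3, F=0, G=0, H=7)

YES — reachable via ⟨γ, ε, β⟩ (3 firings)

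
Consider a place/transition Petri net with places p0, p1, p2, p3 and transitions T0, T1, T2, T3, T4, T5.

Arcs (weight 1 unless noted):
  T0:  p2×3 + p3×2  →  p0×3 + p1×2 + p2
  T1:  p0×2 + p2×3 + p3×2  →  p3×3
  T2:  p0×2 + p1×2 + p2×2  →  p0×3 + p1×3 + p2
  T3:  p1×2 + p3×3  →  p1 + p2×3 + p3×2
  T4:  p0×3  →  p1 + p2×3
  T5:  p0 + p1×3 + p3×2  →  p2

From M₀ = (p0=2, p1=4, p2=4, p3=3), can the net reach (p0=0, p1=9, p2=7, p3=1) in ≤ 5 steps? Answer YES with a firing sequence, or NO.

YES — reachable via ⟨T0, T2, T4, T4⟩ (4 firings)

step 1: fire T0:  (p0=2, p1=4, p2=4, p3=3) → (p0=5, p1=6, p2=2, p3=1)
step 2: fire T2:  (p0=5, p1=6, p2=2, p3=1) → (p0=6, p1=7, p2=1, p3=1)
step 3: fire T4:  (p0=6, p1=7, p2=1, p3=1) → (p0=3, p1=8, p2=4, p3=1)
step 4: fire T4:  (p0=3, p1=8, p2=4, p3=1) → (p0=0, p1=9, p2=7, p3=1)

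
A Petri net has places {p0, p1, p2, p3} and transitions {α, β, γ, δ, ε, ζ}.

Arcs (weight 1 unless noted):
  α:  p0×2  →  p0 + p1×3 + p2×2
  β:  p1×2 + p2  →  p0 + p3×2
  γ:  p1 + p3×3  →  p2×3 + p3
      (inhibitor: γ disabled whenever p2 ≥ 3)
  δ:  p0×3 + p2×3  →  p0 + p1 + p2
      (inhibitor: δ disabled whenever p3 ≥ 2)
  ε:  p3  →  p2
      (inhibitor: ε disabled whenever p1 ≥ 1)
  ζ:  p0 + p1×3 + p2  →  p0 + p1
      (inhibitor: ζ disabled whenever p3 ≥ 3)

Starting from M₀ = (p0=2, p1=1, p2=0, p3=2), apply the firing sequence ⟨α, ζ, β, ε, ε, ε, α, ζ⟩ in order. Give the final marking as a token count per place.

step 1: fire α:  (p0=2, p1=1, p2=0, p3=2) → (p0=1, p1=4, p2=2, p3=2)
step 2: fire ζ:  (p0=1, p1=4, p2=2, p3=2) → (p0=1, p1=2, p2=1, p3=2)
step 3: fire β:  (p0=1, p1=2, p2=1, p3=2) → (p0=2, p1=0, p2=0, p3=4)
step 4: fire ε:  (p0=2, p1=0, p2=0, p3=4) → (p0=2, p1=0, p2=1, p3=3)
step 5: fire ε:  (p0=2, p1=0, p2=1, p3=3) → (p0=2, p1=0, p2=2, p3=2)
step 6: fire ε:  (p0=2, p1=0, p2=2, p3=2) → (p0=2, p1=0, p2=3, p3=1)
step 7: fire α:  (p0=2, p1=0, p2=3, p3=1) → (p0=1, p1=3, p2=5, p3=1)
step 8: fire ζ:  (p0=1, p1=3, p2=5, p3=1) → (p0=1, p1=1, p2=4, p3=1)

(p0=1, p1=1, p2=4, p3=1)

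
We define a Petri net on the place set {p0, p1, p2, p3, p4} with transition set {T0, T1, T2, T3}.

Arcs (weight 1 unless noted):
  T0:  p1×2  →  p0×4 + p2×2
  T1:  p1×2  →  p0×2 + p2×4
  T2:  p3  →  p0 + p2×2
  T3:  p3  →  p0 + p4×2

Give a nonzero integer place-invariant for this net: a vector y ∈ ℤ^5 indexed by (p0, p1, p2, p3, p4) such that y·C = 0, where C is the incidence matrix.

Incidence matrix C (rows=places, cols=transitions):
       T0   T1   T2   T3
   p0   4    2    1    1
   p1  -2   -2    0    0
   p2   2    4    2    0
   p3   0    0   -1   -1
   p4   0    0    0    2

Candidate y = [1, 3, 1, 3, 1]; check y·C column-wise:
  col T0: 1·4 + 3·-2 + 1·2 + 3·0 + 1·0 = 0
  col T1: 1·2 + 3·-2 + 1·4 + 3·0 + 1·0 = 0
  col T2: 1·1 + 3·0 + 1·2 + 3·-1 + 1·0 = 0
  col T3: 1·1 + 3·0 + 1·0 + 3·-1 + 1·2 = 0

y = (p0:1, p1:3, p2:1, p3:3, p4:1)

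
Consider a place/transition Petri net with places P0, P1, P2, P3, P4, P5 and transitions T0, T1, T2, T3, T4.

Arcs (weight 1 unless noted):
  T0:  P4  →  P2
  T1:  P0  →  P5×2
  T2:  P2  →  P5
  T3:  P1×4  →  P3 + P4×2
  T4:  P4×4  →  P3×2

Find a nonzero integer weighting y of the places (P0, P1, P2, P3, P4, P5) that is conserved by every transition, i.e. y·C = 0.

Incidence matrix C (rows=places, cols=transitions):
       T0   T1   T2   T3   T4
   P0   0   -1    0    0    0
   P1   0    0    0   -4    0
   P2   1    0   -1    0    0
   P3   0    0    0    1    2
   P4  -1    0    0    2   -4
   P5   0    2    1    0    0

Candidate y = [2, 1, 1, 2, 1, 1]; check y·C column-wise:
  col T0: 2·0 + 1·0 + 1·1 + 2·0 + 1·-1 + 1·0 = 0
  col T1: 2·-1 + 1·0 + 1·0 + 2·0 + 1·0 + 1·2 = 0
  col T2: 2·0 + 1·0 + 1·-1 + 2·0 + 1·0 + 1·1 = 0
  col T3: 2·0 + 1·-4 + 1·0 + 2·1 + 1·2 + 1·0 = 0
  col T4: 2·0 + 1·0 + 1·0 + 2·2 + 1·-4 + 1·0 = 0

y = (P0:2, P1:1, P2:1, P3:2, P4:1, P5:1)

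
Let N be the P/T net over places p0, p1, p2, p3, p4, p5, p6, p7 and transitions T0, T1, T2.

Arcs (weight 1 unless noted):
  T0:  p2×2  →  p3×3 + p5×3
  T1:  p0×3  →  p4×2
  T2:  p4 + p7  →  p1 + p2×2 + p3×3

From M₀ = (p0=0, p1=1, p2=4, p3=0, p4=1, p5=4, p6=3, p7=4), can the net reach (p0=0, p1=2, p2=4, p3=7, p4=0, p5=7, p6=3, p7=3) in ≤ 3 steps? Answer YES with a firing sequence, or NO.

NO — not reachable within 3 firings

depth 0: 1 marking
depth 1: 3 markings reached so far
depth 2: 5 markings reached so far
depth 3: 6 markings reached so far
target is not among the 6 markings reachable within 3 steps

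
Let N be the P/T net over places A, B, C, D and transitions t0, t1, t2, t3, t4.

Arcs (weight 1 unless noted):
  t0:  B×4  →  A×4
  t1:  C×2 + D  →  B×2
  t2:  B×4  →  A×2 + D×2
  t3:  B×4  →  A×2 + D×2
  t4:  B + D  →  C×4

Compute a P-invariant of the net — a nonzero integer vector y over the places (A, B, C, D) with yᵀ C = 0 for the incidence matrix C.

Incidence matrix C (rows=places, cols=transitions):
       t0   t1   t2   t3   t4
    A   4    0    2    2    0
    B  -4    2   -4   -4   -1
    C   0   -2    0    0    4
    D   0   -1    2    2   -1

Candidate y = [2, 2, 1, 2]; check y·C column-wise:
  col t0: 2·4 + 2·-4 + 1·0 + 2·0 = 0
  col t1: 2·0 + 2·2 + 1·-2 + 2·-1 = 0
  col t2: 2·2 + 2·-4 + 1·0 + 2·2 = 0
  col t3: 2·2 + 2·-4 + 1·0 + 2·2 = 0
  col t4: 2·0 + 2·-1 + 1·4 + 2·-1 = 0

y = (A:2, B:2, C:1, D:2)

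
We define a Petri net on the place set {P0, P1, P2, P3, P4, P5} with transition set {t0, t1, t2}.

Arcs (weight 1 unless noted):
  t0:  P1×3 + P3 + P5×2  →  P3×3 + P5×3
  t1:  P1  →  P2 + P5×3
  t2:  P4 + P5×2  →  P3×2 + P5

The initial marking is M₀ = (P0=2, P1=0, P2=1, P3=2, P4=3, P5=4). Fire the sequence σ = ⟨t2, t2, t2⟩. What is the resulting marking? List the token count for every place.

step 1: fire t2:  (P0=2, P1=0, P2=1, P3=2, P4=3, P5=4) → (P0=2, P1=0, P2=1, P3=4, P4=2, P5=3)
step 2: fire t2:  (P0=2, P1=0, P2=1, P3=4, P4=2, P5=3) → (P0=2, P1=0, P2=1, P3=6, P4=1, P5=2)
step 3: fire t2:  (P0=2, P1=0, P2=1, P3=6, P4=1, P5=2) → (P0=2, P1=0, P2=1, P3=8, P4=0, P5=1)

(P0=2, P1=0, P2=1, P3=8, P4=0, P5=1)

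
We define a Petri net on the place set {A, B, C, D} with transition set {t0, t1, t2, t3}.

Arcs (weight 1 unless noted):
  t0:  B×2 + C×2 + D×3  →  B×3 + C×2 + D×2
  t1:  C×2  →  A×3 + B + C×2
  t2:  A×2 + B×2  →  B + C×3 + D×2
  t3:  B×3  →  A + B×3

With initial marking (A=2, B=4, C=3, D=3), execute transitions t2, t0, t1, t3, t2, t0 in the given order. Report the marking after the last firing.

(A=2, B=5, C=9, D=5)

step 1: fire t2:  (A=2, B=4, C=3, D=3) → (A=0, B=3, C=6, D=5)
step 2: fire t0:  (A=0, B=3, C=6, D=5) → (A=0, B=4, C=6, D=4)
step 3: fire t1:  (A=0, B=4, C=6, D=4) → (A=3, B=5, C=6, D=4)
step 4: fire t3:  (A=3, B=5, C=6, D=4) → (A=4, B=5, C=6, D=4)
step 5: fire t2:  (A=4, B=5, C=6, D=4) → (A=2, B=4, C=9, D=6)
step 6: fire t0:  (A=2, B=4, C=9, D=6) → (A=2, B=5, C=9, D=5)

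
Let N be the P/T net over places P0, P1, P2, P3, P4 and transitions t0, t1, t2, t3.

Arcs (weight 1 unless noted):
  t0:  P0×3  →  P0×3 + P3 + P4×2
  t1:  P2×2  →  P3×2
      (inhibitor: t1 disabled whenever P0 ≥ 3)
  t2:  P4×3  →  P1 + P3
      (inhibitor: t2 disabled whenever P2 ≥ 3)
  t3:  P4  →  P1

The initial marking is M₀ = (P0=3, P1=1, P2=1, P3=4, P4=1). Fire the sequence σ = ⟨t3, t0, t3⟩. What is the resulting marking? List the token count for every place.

(P0=3, P1=3, P2=1, P3=5, P4=1)

step 1: fire t3:  (P0=3, P1=1, P2=1, P3=4, P4=1) → (P0=3, P1=2, P2=1, P3=4, P4=0)
step 2: fire t0:  (P0=3, P1=2, P2=1, P3=4, P4=0) → (P0=3, P1=2, P2=1, P3=5, P4=2)
step 3: fire t3:  (P0=3, P1=2, P2=1, P3=5, P4=2) → (P0=3, P1=3, P2=1, P3=5, P4=1)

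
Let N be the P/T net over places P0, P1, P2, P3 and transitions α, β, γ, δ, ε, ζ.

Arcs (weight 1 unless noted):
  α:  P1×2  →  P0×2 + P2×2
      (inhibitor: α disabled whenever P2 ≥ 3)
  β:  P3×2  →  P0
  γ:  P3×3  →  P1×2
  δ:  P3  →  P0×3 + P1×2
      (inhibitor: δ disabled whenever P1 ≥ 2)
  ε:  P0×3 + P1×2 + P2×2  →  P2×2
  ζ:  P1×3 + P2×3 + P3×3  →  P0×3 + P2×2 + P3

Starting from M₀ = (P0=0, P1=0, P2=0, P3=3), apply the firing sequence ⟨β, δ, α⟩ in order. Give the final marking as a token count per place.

step 1: fire β:  (P0=0, P1=0, P2=0, P3=3) → (P0=1, P1=0, P2=0, P3=1)
step 2: fire δ:  (P0=1, P1=0, P2=0, P3=1) → (P0=4, P1=2, P2=0, P3=0)
step 3: fire α:  (P0=4, P1=2, P2=0, P3=0) → (P0=6, P1=0, P2=2, P3=0)

(P0=6, P1=0, P2=2, P3=0)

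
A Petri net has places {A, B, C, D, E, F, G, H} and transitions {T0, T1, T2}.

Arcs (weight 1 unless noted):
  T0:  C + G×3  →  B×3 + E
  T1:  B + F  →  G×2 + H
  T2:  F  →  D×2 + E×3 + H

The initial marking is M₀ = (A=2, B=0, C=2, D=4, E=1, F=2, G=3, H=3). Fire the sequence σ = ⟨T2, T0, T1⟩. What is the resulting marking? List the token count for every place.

step 1: fire T2:  (A=2, B=0, C=2, D=4, E=1, F=2, G=3, H=3) → (A=2, B=0, C=2, D=6, E=4, F=1, G=3, H=4)
step 2: fire T0:  (A=2, B=0, C=2, D=6, E=4, F=1, G=3, H=4) → (A=2, B=3, C=1, D=6, E=5, F=1, G=0, H=4)
step 3: fire T1:  (A=2, B=3, C=1, D=6, E=5, F=1, G=0, H=4) → (A=2, B=2, C=1, D=6, E=5, F=0, G=2, H=5)

(A=2, B=2, C=1, D=6, E=5, F=0, G=2, H=5)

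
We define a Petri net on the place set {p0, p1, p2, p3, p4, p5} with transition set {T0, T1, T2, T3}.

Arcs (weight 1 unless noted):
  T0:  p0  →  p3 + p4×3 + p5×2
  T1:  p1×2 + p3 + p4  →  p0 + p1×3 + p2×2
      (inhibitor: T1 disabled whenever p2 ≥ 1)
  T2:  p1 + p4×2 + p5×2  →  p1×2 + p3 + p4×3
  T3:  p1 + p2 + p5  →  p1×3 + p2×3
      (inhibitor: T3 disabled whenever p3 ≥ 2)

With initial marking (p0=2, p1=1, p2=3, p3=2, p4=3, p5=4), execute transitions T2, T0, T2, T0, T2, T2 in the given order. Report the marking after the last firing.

(p0=0, p1=5, p2=3, p3=8, p4=13, p5=0)

step 1: fire T2:  (p0=2, p1=1, p2=3, p3=2, p4=3, p5=4) → (p0=2, p1=2, p2=3, p3=3, p4=4, p5=2)
step 2: fire T0:  (p0=2, p1=2, p2=3, p3=3, p4=4, p5=2) → (p0=1, p1=2, p2=3, p3=4, p4=7, p5=4)
step 3: fire T2:  (p0=1, p1=2, p2=3, p3=4, p4=7, p5=4) → (p0=1, p1=3, p2=3, p3=5, p4=8, p5=2)
step 4: fire T0:  (p0=1, p1=3, p2=3, p3=5, p4=8, p5=2) → (p0=0, p1=3, p2=3, p3=6, p4=11, p5=4)
step 5: fire T2:  (p0=0, p1=3, p2=3, p3=6, p4=11, p5=4) → (p0=0, p1=4, p2=3, p3=7, p4=12, p5=2)
step 6: fire T2:  (p0=0, p1=4, p2=3, p3=7, p4=12, p5=2) → (p0=0, p1=5, p2=3, p3=8, p4=13, p5=0)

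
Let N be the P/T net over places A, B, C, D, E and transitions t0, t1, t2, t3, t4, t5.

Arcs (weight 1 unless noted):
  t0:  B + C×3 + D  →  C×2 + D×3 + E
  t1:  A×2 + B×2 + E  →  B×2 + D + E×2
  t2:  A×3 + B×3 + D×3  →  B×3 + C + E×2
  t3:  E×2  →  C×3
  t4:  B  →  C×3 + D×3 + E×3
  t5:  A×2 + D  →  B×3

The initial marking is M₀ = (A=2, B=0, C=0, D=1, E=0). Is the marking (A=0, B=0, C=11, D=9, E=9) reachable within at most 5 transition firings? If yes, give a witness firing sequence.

depth 0: 1 marking
depth 1: 2 markings reached so far
depth 2: 3 markings reached so far
depth 3: 6 markings reached so far
depth 4: 10 markings reached so far
depth 5: 15 markings reached so far
target is not among the 15 markings reachable within 5 steps

NO — not reachable within 5 firings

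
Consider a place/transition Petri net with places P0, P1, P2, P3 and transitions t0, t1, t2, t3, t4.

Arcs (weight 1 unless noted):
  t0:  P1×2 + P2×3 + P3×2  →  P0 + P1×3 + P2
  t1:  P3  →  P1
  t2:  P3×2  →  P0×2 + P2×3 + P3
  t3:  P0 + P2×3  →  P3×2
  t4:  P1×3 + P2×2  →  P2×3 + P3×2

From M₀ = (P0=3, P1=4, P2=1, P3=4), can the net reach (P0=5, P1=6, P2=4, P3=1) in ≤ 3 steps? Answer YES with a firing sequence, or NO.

step 1: fire t1:  (P0=3, P1=4, P2=1, P3=4) → (P0=3, P1=5, P2=1, P3=3)
step 2: fire t1:  (P0=3, P1=5, P2=1, P3=3) → (P0=3, P1=6, P2=1, P3=2)
step 3: fire t2:  (P0=3, P1=6, P2=1, P3=2) → (P0=5, P1=6, P2=4, P3=1)

YES — reachable via ⟨t1, t1, t2⟩ (3 firings)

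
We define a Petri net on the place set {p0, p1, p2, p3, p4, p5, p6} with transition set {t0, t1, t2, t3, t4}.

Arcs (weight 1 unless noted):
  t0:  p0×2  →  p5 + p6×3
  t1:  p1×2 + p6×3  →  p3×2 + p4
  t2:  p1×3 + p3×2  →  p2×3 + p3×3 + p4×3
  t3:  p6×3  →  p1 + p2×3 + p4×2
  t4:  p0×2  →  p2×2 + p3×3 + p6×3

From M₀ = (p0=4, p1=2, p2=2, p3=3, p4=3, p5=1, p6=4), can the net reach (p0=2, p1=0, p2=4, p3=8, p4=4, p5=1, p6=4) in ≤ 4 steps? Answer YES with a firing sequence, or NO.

YES — reachable via ⟨t1, t4⟩ (2 firings)

step 1: fire t1:  (p0=4, p1=2, p2=2, p3=3, p4=3, p5=1, p6=4) → (p0=4, p1=0, p2=2, p3=5, p4=4, p5=1, p6=1)
step 2: fire t4:  (p0=4, p1=0, p2=2, p3=5, p4=4, p5=1, p6=1) → (p0=2, p1=0, p2=4, p3=8, p4=4, p5=1, p6=4)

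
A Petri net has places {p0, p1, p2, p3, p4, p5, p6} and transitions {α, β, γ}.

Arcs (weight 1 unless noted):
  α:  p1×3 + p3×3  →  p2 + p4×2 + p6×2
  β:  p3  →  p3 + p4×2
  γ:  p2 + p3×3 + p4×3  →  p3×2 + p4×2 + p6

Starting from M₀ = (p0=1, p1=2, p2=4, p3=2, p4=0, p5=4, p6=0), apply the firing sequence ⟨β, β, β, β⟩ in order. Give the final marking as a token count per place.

(p0=1, p1=2, p2=4, p3=2, p4=8, p5=4, p6=0)

step 1: fire β:  (p0=1, p1=2, p2=4, p3=2, p4=0, p5=4, p6=0) → (p0=1, p1=2, p2=4, p3=2, p4=2, p5=4, p6=0)
step 2: fire β:  (p0=1, p1=2, p2=4, p3=2, p4=2, p5=4, p6=0) → (p0=1, p1=2, p2=4, p3=2, p4=4, p5=4, p6=0)
step 3: fire β:  (p0=1, p1=2, p2=4, p3=2, p4=4, p5=4, p6=0) → (p0=1, p1=2, p2=4, p3=2, p4=6, p5=4, p6=0)
step 4: fire β:  (p0=1, p1=2, p2=4, p3=2, p4=6, p5=4, p6=0) → (p0=1, p1=2, p2=4, p3=2, p4=8, p5=4, p6=0)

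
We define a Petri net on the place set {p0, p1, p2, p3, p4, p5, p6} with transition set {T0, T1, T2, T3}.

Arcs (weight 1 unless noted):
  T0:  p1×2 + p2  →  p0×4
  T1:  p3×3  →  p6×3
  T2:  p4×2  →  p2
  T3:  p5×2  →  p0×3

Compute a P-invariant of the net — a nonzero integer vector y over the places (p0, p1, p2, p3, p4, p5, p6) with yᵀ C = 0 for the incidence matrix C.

Incidence matrix C (rows=places, cols=transitions):
       T0   T1   T2   T3
   p0   4    0    0    3
   p1  -2    0    0    0
   p2  -1    0    1    0
   p3   0   -3    0    0
   p4   0    0   -2    0
   p5   0    0    0   -2
   p6   0    3    0    0

Candidate y = [0, 1, -2, 0, -1, 0, 0]; check y·C column-wise:
  col T0: 0·4 + 1·-2 + -2·-1 + -1·0 = 0
  col T1: 1·0 + -2·0 + 0·-3 + -1·0 + 0·3 = 0
  col T2: 1·0 + -2·1 + -1·-2 = 0
  col T3: 0·3 + 1·0 + -2·0 + -1·0 + 0·-2 = 0

y = (p0:0, p1:1, p2:-2, p3:0, p4:-1, p5:0, p6:0)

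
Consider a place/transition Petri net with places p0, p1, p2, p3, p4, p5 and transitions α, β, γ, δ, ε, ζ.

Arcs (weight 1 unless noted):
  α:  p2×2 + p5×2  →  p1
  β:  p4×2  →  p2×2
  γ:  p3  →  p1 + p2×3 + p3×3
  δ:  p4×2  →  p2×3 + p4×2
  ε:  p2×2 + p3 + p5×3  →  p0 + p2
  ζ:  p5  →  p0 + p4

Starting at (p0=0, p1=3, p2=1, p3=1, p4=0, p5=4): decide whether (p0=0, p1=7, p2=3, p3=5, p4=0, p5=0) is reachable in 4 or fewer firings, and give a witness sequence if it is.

YES — reachable via ⟨γ, α, α, γ⟩ (4 firings)

step 1: fire γ:  (p0=0, p1=3, p2=1, p3=1, p4=0, p5=4) → (p0=0, p1=4, p2=4, p3=3, p4=0, p5=4)
step 2: fire α:  (p0=0, p1=4, p2=4, p3=3, p4=0, p5=4) → (p0=0, p1=5, p2=2, p3=3, p4=0, p5=2)
step 3: fire α:  (p0=0, p1=5, p2=2, p3=3, p4=0, p5=2) → (p0=0, p1=6, p2=0, p3=3, p4=0, p5=0)
step 4: fire γ:  (p0=0, p1=6, p2=0, p3=3, p4=0, p5=0) → (p0=0, p1=7, p2=3, p3=5, p4=0, p5=0)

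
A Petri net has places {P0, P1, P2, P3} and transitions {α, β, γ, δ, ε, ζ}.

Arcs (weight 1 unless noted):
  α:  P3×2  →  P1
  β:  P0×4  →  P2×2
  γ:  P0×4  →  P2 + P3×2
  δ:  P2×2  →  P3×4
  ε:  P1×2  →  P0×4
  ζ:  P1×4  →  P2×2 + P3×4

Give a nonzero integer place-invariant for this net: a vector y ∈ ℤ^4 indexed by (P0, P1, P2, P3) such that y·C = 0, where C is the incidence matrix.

Incidence matrix C (rows=places, cols=transitions):
        α    β    γ    δ    ε    ζ
   P0   0   -4   -4    0    4    0
   P1   1    0    0    0   -2   -4
   P2   0    2    1   -2    0    2
   P3  -2    0    2    4    0    4

Candidate y = [1, 2, 2, 1]; check y·C column-wise:
  col α: 1·0 + 2·1 + 2·0 + 1·-2 = 0
  col β: 1·-4 + 2·0 + 2·2 + 1·0 = 0
  col γ: 1·-4 + 2·0 + 2·1 + 1·2 = 0
  col δ: 1·0 + 2·0 + 2·-2 + 1·4 = 0
  col ε: 1·4 + 2·-2 + 2·0 + 1·0 = 0
  col ζ: 1·0 + 2·-4 + 2·2 + 1·4 = 0

y = (P0:1, P1:2, P2:2, P3:1)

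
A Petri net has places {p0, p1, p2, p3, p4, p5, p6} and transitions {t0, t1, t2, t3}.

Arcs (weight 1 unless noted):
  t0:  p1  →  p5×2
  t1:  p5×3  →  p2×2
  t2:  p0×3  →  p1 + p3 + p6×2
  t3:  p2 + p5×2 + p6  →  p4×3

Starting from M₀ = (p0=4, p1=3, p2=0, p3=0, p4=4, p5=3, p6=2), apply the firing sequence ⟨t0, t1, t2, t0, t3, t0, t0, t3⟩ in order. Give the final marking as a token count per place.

step 1: fire t0:  (p0=4, p1=3, p2=0, p3=0, p4=4, p5=3, p6=2) → (p0=4, p1=2, p2=0, p3=0, p4=4, p5=5, p6=2)
step 2: fire t1:  (p0=4, p1=2, p2=0, p3=0, p4=4, p5=5, p6=2) → (p0=4, p1=2, p2=2, p3=0, p4=4, p5=2, p6=2)
step 3: fire t2:  (p0=4, p1=2, p2=2, p3=0, p4=4, p5=2, p6=2) → (p0=1, p1=3, p2=2, p3=1, p4=4, p5=2, p6=4)
step 4: fire t0:  (p0=1, p1=3, p2=2, p3=1, p4=4, p5=2, p6=4) → (p0=1, p1=2, p2=2, p3=1, p4=4, p5=4, p6=4)
step 5: fire t3:  (p0=1, p1=2, p2=2, p3=1, p4=4, p5=4, p6=4) → (p0=1, p1=2, p2=1, p3=1, p4=7, p5=2, p6=3)
step 6: fire t0:  (p0=1, p1=2, p2=1, p3=1, p4=7, p5=2, p6=3) → (p0=1, p1=1, p2=1, p3=1, p4=7, p5=4, p6=3)
step 7: fire t0:  (p0=1, p1=1, p2=1, p3=1, p4=7, p5=4, p6=3) → (p0=1, p1=0, p2=1, p3=1, p4=7, p5=6, p6=3)
step 8: fire t3:  (p0=1, p1=0, p2=1, p3=1, p4=7, p5=6, p6=3) → (p0=1, p1=0, p2=0, p3=1, p4=10, p5=4, p6=2)

(p0=1, p1=0, p2=0, p3=1, p4=10, p5=4, p6=2)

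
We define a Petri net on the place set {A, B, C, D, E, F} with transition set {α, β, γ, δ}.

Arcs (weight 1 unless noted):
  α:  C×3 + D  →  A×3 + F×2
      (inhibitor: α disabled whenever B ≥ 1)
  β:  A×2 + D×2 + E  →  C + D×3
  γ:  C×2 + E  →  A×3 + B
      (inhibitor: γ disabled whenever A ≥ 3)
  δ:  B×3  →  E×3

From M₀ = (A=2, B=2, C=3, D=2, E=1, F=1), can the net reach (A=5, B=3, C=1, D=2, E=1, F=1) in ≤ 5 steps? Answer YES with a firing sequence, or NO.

depth 0: 1 marking
depth 1: 3 markings reached so far
depth 2: 4 markings reached so far
depth 3: 5 markings reached so far
depth 4: 6 markings reached so far
depth 5: 8 markings reached so far
target is not among the 8 markings reachable within 5 steps

NO — not reachable within 5 firings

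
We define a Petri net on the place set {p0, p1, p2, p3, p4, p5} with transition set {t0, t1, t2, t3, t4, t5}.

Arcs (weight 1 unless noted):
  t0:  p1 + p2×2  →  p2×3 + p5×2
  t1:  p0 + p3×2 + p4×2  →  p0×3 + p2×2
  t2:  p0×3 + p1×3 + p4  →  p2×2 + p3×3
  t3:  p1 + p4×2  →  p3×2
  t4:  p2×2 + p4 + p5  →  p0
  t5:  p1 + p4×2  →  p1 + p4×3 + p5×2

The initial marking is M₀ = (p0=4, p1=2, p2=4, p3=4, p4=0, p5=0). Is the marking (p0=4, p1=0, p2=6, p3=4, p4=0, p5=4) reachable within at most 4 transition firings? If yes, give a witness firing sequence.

YES — reachable via ⟨t0, t0⟩ (2 firings)

step 1: fire t0:  (p0=4, p1=2, p2=4, p3=4, p4=0, p5=0) → (p0=4, p1=1, p2=5, p3=4, p4=0, p5=2)
step 2: fire t0:  (p0=4, p1=1, p2=5, p3=4, p4=0, p5=2) → (p0=4, p1=0, p2=6, p3=4, p4=0, p5=4)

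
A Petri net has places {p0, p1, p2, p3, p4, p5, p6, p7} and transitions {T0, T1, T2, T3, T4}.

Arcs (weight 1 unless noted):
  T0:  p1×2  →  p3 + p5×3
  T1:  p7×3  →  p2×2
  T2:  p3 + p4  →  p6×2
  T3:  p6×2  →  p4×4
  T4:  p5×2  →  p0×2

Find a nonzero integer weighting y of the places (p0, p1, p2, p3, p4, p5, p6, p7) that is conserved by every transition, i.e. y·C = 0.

Incidence matrix C (rows=places, cols=transitions):
       T0   T1   T2   T3   T4
   p0   0    0    0    0    2
   p1  -2    0    0    0    0
   p2   0    2    0    0    0
   p3   1    0   -1    0    0
   p4   0    0   -1    4    0
   p5   3    0    0    0   -2
   p6   0    0    2   -2    0
   p7   0   -3    0    0    0

Candidate y = [2, 3, 0, 0, 0, 2, 0, 0]; check y·C column-wise:
  col T0: 2·0 + 3·-2 + 0·1 + 2·3 = 0
  col T1: 2·0 + 3·0 + 0·2 + 2·0 + 0·-3 = 0
  col T2: 2·0 + 3·0 + 0·-1 + 0·-1 + 2·0 + 0·2 = 0
  col T3: 2·0 + 3·0 + 0·4 + 2·0 + 0·-2 = 0
  col T4: 2·2 + 3·0 + 2·-2 = 0

y = (p0:2, p1:3, p2:0, p3:0, p4:0, p5:2, p6:0, p7:0)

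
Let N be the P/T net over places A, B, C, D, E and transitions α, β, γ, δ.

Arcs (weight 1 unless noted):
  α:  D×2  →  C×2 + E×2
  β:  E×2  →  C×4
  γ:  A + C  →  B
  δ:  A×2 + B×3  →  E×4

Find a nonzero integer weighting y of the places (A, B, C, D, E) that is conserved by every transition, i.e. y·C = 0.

Incidence matrix C (rows=places, cols=transitions):
        α    β    γ    δ
    A   0    0   -1   -2
    B   0    0    1   -3
    C   2    4   -1    0
    D  -2    0    0    0
    E   2   -2    0    4

Candidate y = [1, 2, 1, 3, 2]; check y·C column-wise:
  col α: 1·0 + 2·0 + 1·2 + 3·-2 + 2·2 = 0
  col β: 1·0 + 2·0 + 1·4 + 3·0 + 2·-2 = 0
  col γ: 1·-1 + 2·1 + 1·-1 + 3·0 + 2·0 = 0
  col δ: 1·-2 + 2·-3 + 1·0 + 3·0 + 2·4 = 0

y = (A:1, B:2, C:1, D:3, E:2)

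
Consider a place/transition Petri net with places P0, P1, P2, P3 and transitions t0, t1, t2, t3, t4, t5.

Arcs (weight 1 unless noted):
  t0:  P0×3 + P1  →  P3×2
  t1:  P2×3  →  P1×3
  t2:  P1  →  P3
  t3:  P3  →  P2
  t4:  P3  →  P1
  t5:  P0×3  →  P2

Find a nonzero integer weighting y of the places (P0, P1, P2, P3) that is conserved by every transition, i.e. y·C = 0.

Incidence matrix C (rows=places, cols=transitions):
       t0   t1   t2   t3   t4   t5
   P0  -3    0    0    0    0   -3
   P1  -1    3   -1    0    1    0
   P2   0   -3    0    1    0    1
   P3   2    0    1   -1   -1    0

Candidate y = [1, 3, 3, 3]; check y·C column-wise:
  col t0: 1·-3 + 3·-1 + 3·0 + 3·2 = 0
  col t1: 1·0 + 3·3 + 3·-3 + 3·0 = 0
  col t2: 1·0 + 3·-1 + 3·0 + 3·1 = 0
  col t3: 1·0 + 3·0 + 3·1 + 3·-1 = 0
  col t4: 1·0 + 3·1 + 3·0 + 3·-1 = 0
  col t5: 1·-3 + 3·0 + 3·1 + 3·0 = 0

y = (P0:1, P1:3, P2:3, P3:3)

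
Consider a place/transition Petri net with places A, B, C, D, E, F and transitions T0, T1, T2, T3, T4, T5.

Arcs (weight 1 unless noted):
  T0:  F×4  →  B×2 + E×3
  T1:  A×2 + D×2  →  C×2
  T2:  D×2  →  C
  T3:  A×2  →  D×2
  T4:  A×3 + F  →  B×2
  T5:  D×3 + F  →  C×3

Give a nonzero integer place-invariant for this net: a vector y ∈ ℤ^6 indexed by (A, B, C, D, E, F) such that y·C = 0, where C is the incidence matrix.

Incidence matrix C (rows=places, cols=transitions):
       T0   T1   T2   T3   T4   T5
    A   0   -2    0   -2   -3    0
    B   2    0    0    0    2    0
    C   0    2    1    0    0    3
    D   0   -2   -2    2    0   -3
    E   3    0    0    0    0    0
    F  -4    0    0    0   -1   -1

Candidate y = [1, 3, 2, 1, 2, 3]; check y·C column-wise:
  col T0: 1·0 + 3·2 + 2·0 + 1·0 + 2·3 + 3·-4 = 0
  col T1: 1·-2 + 3·0 + 2·2 + 1·-2 + 2·0 + 3·0 = 0
  col T2: 1·0 + 3·0 + 2·1 + 1·-2 + 2·0 + 3·0 = 0
  col T3: 1·-2 + 3·0 + 2·0 + 1·2 + 2·0 + 3·0 = 0
  col T4: 1·-3 + 3·2 + 2·0 + 1·0 + 2·0 + 3·-1 = 0
  col T5: 1·0 + 3·0 + 2·3 + 1·-3 + 2·0 + 3·-1 = 0

y = (A:1, B:3, C:2, D:1, E:2, F:3)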